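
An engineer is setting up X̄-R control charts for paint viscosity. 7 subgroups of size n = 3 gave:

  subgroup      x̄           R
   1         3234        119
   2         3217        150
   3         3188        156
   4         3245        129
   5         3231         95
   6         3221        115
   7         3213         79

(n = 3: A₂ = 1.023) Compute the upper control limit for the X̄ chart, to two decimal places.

3344.48

X̄̄ = (3234 + 3217 + 3188 + 3245 + 3231 + 3221 + 3213) / 7 = 22549.0000 / 7 = 3221.2857
R̄ = (119 + 150 + 156 + 129 + 95 + 115 + 79) / 7 = 843.0000 / 7 = 120.4286
UCL = X̄̄ + A₂·R̄ = 3221.2857 + 1.023 × 120.4286 = 3344.4841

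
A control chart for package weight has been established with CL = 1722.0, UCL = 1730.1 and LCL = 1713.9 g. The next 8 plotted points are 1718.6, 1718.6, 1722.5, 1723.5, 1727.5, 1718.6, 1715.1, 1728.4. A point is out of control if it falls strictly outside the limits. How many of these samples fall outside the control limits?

0

All 8 points lie within [1713.9, 1730.1].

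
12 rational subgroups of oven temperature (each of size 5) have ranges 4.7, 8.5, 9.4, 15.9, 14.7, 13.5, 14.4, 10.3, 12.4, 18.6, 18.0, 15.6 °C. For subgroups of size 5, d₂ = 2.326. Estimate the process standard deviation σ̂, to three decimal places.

5.589

R̄ = (4.7 + 8.5 + 9.4 + 15.9 + 14.7 + 13.5 + 14.4 + 10.3 + 12.4 + 18.6 + 18.0 + 15.6) / 12 = 13.0000
σ̂ = R̄ / d₂ = 13.0000 / 2.326 = 5.5890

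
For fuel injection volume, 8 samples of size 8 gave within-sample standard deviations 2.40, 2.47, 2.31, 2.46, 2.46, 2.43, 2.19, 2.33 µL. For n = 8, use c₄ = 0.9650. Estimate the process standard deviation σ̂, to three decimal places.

2.468

s̄ = (2.40 + 2.47 + 2.31 + 2.46 + 2.46 + 2.43 + 2.19 + 2.33) / 8 = 2.3813
σ̂ = s̄ / c₄ = 2.3813 / 0.9650 = 2.4676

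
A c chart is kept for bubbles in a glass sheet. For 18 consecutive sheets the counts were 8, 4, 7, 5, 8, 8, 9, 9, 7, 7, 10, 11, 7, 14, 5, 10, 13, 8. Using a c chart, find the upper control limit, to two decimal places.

16.99

c̄ = (8 + 4 + 7 + 5 + 8 + 8 + 9 + 9 + 7 + 7 + 10 + 11 + 7 + 14 + 5 + 10 + 13 + 8) / 18 = 150 / 18 = 8.3333
UCL = c̄ + 3√c̄ = 8.3333 + 3 × √8.3333 = 8.3333 + 3 × 2.8868 = 16.9936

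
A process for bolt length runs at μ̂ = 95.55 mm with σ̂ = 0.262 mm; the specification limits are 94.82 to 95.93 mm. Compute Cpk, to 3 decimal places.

Cpu = (USL − μ̂) / (3σ̂) = (95.93 − 95.55) / (3 × 0.262) = 0.4835; Cpl = (μ̂ − LSL) / (3σ̂) = (95.55 − 94.82) / (3 × 0.262) = 0.9288; Cpk = min(Cpu, Cpl) = 0.4835

0.483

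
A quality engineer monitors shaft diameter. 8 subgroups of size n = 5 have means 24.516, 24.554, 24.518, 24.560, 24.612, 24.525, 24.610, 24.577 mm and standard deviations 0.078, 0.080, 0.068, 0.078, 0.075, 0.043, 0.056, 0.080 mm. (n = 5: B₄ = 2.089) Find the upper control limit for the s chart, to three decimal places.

0.146

s̄ = (0.078 + 0.080 + 0.068 + 0.078 + 0.075 + 0.043 + 0.056 + 0.080) / 8 = 0.0698
UCL_s = B₄·s̄ = 2.089 × 0.0698 = 0.1457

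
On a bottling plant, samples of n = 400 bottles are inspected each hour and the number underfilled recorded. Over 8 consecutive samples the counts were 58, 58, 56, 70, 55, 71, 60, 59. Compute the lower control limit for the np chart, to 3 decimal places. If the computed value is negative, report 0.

39.323

p̄ = Σdᵢ / (k·n) = 487 / (8 × 400) = 0.15219
LCL = np̄ − 3·√(np̄(1−p̄)) = 60.8750 − 3 × 7.1841 = 39.3228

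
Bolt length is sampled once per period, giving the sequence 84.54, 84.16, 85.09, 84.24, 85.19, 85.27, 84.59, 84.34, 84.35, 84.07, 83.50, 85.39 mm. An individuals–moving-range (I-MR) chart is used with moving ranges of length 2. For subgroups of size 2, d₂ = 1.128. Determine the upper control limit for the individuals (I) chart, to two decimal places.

86.22

X̄ = (84.54 + 84.16 + 85.09 + 84.24 + 85.19 + 85.27 + 84.59 + 84.34 + 84.35 + 84.07 + 83.50 + 85.39) / 12 = 84.5608
Moving ranges: 0.38, 0.93, 0.85, 0.95, 0.08, 0.68, 0.25, 0.01, 0.28, 0.57, 1.89; M̄R̄ = 6.8700 / 11 = 0.6245
UCL = X̄ + 3·M̄R̄/d₂ = 84.5608 + 3 × 0.6245 / 1.128 = 86.2219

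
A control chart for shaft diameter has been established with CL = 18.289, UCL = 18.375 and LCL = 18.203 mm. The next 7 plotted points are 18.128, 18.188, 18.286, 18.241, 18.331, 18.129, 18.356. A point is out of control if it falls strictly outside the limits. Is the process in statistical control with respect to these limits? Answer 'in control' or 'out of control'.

Compare each point to [18.203, 18.375]: sample 1 = 18.128 < LCL; sample 2 = 18.188 < LCL; sample 6 = 18.129 < LCL.

out of control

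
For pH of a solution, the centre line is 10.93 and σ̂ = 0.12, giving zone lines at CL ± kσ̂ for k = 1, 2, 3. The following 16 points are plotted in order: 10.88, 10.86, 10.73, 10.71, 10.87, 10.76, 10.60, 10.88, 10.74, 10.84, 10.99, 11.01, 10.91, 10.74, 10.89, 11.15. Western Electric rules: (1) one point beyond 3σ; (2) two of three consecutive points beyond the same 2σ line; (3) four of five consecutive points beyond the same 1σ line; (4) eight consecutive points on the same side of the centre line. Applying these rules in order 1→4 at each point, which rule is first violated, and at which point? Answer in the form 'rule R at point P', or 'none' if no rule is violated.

rule 3 at point 7

Zone of each point (C = within 1σ̂, B = 1σ̂–2σ̂, A = 2σ̂–3σ̂, * = beyond 3σ̂; sign = side of CL): 1:-C, 2:-C, 3:-B, 4:-B, 5:-C, 6:-B, 7:-A, 8:-C, 9:-B, 10:-C, 11:+C, 12:+C, 13:-C, 14:-B, 15:-C, 16:+B
Rule 3 (four of five consecutive points beyond the same 1σ limit) is satisfied at point 7.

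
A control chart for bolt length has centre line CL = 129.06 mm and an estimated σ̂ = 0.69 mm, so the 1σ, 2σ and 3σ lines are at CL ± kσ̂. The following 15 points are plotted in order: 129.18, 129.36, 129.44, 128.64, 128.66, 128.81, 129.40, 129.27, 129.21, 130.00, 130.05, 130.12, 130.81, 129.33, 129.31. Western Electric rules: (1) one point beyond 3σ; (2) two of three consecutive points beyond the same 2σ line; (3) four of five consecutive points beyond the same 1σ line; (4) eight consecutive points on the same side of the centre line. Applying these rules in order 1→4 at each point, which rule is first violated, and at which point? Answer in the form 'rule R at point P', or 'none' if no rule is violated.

Zone of each point (C = within 1σ̂, B = 1σ̂–2σ̂, A = 2σ̂–3σ̂, * = beyond 3σ̂; sign = side of CL): 1:+C, 2:+C, 3:+C, 4:-C, 5:-C, 6:-C, 7:+C, 8:+C, 9:+C, 10:+B, 11:+B, 12:+B, 13:+A, 14:+C, 15:+C
Rule 3 (four of five consecutive points beyond the same 1σ limit) is satisfied at point 13.

rule 3 at point 13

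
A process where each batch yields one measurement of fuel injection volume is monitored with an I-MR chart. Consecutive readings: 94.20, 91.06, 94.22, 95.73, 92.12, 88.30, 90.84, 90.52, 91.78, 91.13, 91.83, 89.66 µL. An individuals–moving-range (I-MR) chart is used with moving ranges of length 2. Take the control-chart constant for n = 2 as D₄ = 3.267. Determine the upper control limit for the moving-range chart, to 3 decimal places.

Moving ranges: 3.14, 3.16, 1.51, 3.61, 3.82, 2.54, 0.32, 1.26, 0.65, 0.70, 2.17; M̄R̄ = 22.8800 / 11 = 2.0800
UCL_MR = D₄·M̄R̄ = 3.267 × 2.0800 = 6.7954

6.795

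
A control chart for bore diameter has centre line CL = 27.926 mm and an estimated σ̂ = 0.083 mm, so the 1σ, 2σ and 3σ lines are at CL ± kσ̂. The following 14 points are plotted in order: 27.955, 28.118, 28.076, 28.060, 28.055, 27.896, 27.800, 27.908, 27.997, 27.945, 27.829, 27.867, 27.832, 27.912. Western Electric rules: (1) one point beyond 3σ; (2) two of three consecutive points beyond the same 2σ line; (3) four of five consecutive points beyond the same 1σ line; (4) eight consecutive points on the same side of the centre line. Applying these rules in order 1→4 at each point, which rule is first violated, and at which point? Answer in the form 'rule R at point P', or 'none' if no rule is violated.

rule 3 at point 5

Zone of each point (C = within 1σ̂, B = 1σ̂–2σ̂, A = 2σ̂–3σ̂, * = beyond 3σ̂; sign = side of CL): 1:+C, 2:+A, 3:+B, 4:+B, 5:+B, 6:-C, 7:-B, 8:-C, 9:+C, 10:+C, 11:-B, 12:-C, 13:-B, 14:-C
Rule 3 (four of five consecutive points beyond the same 1σ limit) is satisfied at point 5.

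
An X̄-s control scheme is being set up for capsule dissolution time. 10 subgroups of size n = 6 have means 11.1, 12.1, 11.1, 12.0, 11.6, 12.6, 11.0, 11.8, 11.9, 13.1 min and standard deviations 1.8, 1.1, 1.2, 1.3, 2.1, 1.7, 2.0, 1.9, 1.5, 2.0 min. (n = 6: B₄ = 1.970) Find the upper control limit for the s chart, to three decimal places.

s̄ = (1.8 + 1.1 + 1.2 + 1.3 + 2.1 + 1.7 + 2.0 + 1.9 + 1.5 + 2.0) / 10 = 1.6600
UCL_s = B₄·s̄ = 1.970 × 1.6600 = 3.2702

3.270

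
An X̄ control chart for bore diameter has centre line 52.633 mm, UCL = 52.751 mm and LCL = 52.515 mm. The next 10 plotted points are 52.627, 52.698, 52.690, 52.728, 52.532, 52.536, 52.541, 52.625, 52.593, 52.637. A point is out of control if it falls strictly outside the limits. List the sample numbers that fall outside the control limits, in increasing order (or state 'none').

none

All 10 points lie within [52.515, 52.751].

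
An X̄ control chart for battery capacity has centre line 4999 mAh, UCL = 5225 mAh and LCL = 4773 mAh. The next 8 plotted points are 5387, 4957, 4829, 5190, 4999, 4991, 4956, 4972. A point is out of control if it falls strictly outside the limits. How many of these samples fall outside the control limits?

Compare each point to [4773, 5225]: sample 1 = 5387 > UCL.

1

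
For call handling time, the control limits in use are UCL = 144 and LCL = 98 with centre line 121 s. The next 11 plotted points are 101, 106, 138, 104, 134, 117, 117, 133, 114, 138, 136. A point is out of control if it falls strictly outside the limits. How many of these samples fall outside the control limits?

All 11 points lie within [98, 144].

0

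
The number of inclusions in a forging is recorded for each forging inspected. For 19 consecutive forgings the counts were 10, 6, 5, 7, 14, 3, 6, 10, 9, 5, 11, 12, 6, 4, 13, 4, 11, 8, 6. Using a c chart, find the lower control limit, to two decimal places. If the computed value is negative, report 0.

c̄ = (10 + 6 + 5 + 7 + 14 + 3 + 6 + 10 + 9 + 5 + 11 + 12 + 6 + 4 + 13 + 4 + 11 + 8 + 6) / 19 = 150 / 19 = 7.8947
LCL = c̄ − 3√c̄ = 7.8947 − 3 × 2.8098 = -0.5345 → 0 (cannot be negative)

0.00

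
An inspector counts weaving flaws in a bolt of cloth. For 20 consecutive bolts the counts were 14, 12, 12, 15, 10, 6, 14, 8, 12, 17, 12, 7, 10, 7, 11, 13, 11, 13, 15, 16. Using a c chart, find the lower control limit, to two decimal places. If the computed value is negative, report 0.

1.47

c̄ = (14 + 12 + 12 + 15 + 10 + 6 + 14 + 8 + 12 + 17 + 12 + 7 + 10 + 7 + 11 + 13 + 11 + 13 + 15 + 16) / 20 = 235 / 20 = 11.7500
LCL = c̄ − 3√c̄ = 11.7500 − 3 × 3.4278 = 1.4665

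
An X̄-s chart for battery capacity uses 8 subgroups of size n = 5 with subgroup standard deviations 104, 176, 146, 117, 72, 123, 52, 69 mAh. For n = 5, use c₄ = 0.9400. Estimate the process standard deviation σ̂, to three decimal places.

s̄ = (104 + 176 + 146 + 117 + 72 + 123 + 52 + 69) / 8 = 107.3750
σ̂ = s̄ / c₄ = 107.3750 / 0.9400 = 114.2287

114.229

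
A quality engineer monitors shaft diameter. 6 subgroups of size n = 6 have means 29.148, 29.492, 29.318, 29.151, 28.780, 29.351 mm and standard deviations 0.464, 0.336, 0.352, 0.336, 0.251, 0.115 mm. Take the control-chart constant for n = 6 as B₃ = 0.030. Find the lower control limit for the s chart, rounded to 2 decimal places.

0.01

s̄ = (0.464 + 0.336 + 0.352 + 0.336 + 0.251 + 0.115) / 6 = 0.3090
LCL_s = B₃·s̄ = 0.030 × 0.3090 = 0.0093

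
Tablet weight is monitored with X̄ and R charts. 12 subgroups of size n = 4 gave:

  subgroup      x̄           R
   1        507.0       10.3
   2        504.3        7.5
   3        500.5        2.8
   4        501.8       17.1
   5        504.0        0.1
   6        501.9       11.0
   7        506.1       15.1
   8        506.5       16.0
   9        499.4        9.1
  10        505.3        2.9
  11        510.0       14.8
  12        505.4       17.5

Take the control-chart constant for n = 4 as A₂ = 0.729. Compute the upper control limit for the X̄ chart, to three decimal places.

511.895

X̄̄ = (507.0 + 504.3 + 500.5 + 501.8 + 504.0 + 501.9 + 506.1 + 506.5 + 499.4 + 505.3 + 510.0 + 505.4) / 12 = 6052.2000 / 12 = 504.3500
R̄ = (10.3 + 7.5 + 2.8 + 17.1 + 0.1 + 11.0 + 15.1 + 16.0 + 9.1 + 2.9 + 14.8 + 17.5) / 12 = 124.2000 / 12 = 10.3500
UCL = X̄̄ + A₂·R̄ = 504.3500 + 0.729 × 10.3500 = 511.8951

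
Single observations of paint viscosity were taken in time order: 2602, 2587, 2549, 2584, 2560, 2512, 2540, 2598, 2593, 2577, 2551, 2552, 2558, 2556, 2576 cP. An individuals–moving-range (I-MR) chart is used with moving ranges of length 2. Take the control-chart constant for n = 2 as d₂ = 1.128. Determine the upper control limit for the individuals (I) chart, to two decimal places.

X̄ = (2602 + 2587 + 2549 + 2584 + 2560 + 2512 + 2540 + 2598 + 2593 + 2577 + 2551 + 2552 + 2558 + 2556 + 2576) / 15 = 2566.3333
Moving ranges: 15, 38, 35, 24, 48, 28, 58, 5, 16, 26, 1, 6, 2, 20; M̄R̄ = 322.0000 / 14 = 23.0000
UCL = X̄ + 3·M̄R̄/d₂ = 2566.3333 + 3 × 23.0000 / 1.128 = 2627.5035

2627.50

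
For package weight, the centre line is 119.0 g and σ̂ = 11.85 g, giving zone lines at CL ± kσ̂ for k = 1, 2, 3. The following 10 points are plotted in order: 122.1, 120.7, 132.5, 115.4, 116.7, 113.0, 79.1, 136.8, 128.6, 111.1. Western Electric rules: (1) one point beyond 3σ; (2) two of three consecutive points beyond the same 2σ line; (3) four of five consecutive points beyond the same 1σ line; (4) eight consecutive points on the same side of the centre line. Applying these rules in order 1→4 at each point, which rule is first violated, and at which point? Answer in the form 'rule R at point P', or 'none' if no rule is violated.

rule 1 at point 7

Zone of each point (C = within 1σ̂, B = 1σ̂–2σ̂, A = 2σ̂–3σ̂, * = beyond 3σ̂; sign = side of CL): 1:+C, 2:+C, 3:+B, 4:-C, 5:-C, 6:-C, 7:-*, 8:+B, 9:+C, 10:-C
Rule 1 (one point beyond the 3σ limits) is satisfied at point 7.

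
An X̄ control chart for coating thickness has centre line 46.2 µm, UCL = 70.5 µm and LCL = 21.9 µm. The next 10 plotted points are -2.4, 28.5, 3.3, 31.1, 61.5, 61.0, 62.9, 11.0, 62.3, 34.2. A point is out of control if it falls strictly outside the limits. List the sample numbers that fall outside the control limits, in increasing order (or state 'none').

Compare each point to [21.9, 70.5]: sample 1 = -2.4 < LCL; sample 3 = 3.3 < LCL; sample 8 = 11.0 < LCL.

1, 3, 8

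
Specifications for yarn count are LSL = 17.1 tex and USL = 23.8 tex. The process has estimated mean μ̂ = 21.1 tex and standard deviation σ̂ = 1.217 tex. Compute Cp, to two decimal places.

Cp = (USL − LSL) / (6σ̂) = (23.8 − 17.1) / (6 × 1.217) = 6.7000 / 7.3020 = 0.9176

0.92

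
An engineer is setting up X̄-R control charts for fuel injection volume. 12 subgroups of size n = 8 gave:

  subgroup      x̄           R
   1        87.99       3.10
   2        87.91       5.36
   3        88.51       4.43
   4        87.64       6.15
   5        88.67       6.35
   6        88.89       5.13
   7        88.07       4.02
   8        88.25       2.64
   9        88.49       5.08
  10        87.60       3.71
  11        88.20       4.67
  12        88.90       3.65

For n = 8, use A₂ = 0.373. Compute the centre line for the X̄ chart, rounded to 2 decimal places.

X̄̄ = (87.99 + 87.91 + 88.51 + 87.64 + 88.67 + 88.89 + 88.07 + 88.25 + 88.49 + 87.60 + 88.20 + 88.90) / 12 = 1059.1200 / 12 = 88.2600
CL = X̄̄ = 88.2600

88.26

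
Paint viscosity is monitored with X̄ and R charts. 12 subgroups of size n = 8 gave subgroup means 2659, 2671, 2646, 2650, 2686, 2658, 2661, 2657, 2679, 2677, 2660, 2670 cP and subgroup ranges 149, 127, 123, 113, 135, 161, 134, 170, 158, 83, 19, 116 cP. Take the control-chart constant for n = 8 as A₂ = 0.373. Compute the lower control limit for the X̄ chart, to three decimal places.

X̄̄ = (2659 + 2671 + 2646 + 2650 + 2686 + 2658 + 2661 + 2657 + 2679 + 2677 + 2660 + 2670) / 12 = 31974.0000 / 12 = 2664.5000
R̄ = (149 + 127 + 123 + 113 + 135 + 161 + 134 + 170 + 158 + 83 + 19 + 116) / 12 = 1488.0000 / 12 = 124.0000
LCL = X̄̄ − A₂·R̄ = 2664.5000 − 0.373 × 124.0000 = 2618.2480

2618.248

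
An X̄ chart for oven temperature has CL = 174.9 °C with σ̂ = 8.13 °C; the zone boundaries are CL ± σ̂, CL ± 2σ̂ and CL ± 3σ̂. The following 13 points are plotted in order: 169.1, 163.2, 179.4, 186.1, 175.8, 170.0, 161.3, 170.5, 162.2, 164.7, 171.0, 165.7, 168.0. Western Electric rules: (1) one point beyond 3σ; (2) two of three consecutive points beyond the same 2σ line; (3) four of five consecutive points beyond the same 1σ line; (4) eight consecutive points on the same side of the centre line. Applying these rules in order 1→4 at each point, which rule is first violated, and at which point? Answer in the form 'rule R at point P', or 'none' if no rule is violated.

Zone of each point (C = within 1σ̂, B = 1σ̂–2σ̂, A = 2σ̂–3σ̂, * = beyond 3σ̂; sign = side of CL): 1:-C, 2:-B, 3:+C, 4:+B, 5:+C, 6:-C, 7:-B, 8:-C, 9:-B, 10:-B, 11:-C, 12:-B, 13:-C
Rule 4 (eight consecutive points on the same side of the centre line) is satisfied at point 13.

rule 4 at point 13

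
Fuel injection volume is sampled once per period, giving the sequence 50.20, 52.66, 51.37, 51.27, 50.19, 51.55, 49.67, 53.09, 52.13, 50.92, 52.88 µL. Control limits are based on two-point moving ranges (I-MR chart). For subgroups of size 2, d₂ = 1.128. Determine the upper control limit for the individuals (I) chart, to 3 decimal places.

X̄ = (50.20 + 52.66 + 51.37 + 51.27 + 50.19 + 51.55 + 49.67 + 53.09 + 52.13 + 50.92 + 52.88) / 11 = 51.4482
Moving ranges: 2.46, 1.29, 0.10, 1.08, 1.36, 1.88, 3.42, 0.96, 1.21, 1.96; M̄R̄ = 15.7200 / 10 = 1.5720
UCL = X̄ + 3·M̄R̄/d₂ = 51.4482 + 3 × 1.5720 / 1.128 = 55.6290

55.629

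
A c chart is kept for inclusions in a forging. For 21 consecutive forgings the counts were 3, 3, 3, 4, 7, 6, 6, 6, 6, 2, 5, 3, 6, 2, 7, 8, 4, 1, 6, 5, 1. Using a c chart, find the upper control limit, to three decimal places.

c̄ = (3 + 3 + 3 + 4 + 7 + 6 + 6 + 6 + 6 + 2 + 5 + 3 + 6 + 2 + 7 + 8 + 4 + 1 + 6 + 5 + 1) / 21 = 94 / 21 = 4.4762
UCL = c̄ + 3√c̄ = 4.4762 + 3 × √4.4762 = 4.4762 + 3 × 2.1157 = 10.8233

10.823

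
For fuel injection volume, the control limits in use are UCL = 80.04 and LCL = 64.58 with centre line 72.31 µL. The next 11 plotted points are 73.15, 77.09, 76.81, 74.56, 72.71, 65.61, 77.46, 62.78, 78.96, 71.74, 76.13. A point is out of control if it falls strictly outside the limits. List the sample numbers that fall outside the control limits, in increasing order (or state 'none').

Compare each point to [64.58, 80.04]: sample 8 = 62.78 < LCL.

8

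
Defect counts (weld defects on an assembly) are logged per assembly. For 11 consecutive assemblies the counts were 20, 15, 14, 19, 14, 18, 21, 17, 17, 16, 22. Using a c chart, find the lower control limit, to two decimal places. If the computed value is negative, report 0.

c̄ = (20 + 15 + 14 + 19 + 14 + 18 + 21 + 17 + 17 + 16 + 22) / 11 = 193 / 11 = 17.5455
LCL = c̄ − 3√c̄ = 17.5455 − 3 × 4.1887 = 4.9793

4.98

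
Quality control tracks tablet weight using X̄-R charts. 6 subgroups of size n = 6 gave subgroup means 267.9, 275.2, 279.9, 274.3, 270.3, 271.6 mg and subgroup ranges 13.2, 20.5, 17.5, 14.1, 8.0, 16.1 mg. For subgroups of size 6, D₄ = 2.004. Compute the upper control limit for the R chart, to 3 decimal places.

R̄ = (13.2 + 20.5 + 17.5 + 14.1 + 8.0 + 16.1) / 6 = 89.4000 / 6 = 14.9000
UCL_R = D₄·R̄ = 2.004 × 14.9000 = 29.8596

29.860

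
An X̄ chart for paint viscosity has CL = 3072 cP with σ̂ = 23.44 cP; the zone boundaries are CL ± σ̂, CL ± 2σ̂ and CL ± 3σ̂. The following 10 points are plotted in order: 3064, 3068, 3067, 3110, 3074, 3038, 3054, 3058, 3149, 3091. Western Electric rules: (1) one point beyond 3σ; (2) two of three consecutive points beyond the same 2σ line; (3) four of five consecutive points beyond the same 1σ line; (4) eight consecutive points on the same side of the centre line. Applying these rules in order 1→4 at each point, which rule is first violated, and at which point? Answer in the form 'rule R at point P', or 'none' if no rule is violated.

rule 1 at point 9

Zone of each point (C = within 1σ̂, B = 1σ̂–2σ̂, A = 2σ̂–3σ̂, * = beyond 3σ̂; sign = side of CL): 1:-C, 2:-C, 3:-C, 4:+B, 5:+C, 6:-B, 7:-C, 8:-C, 9:+*, 10:+C
Rule 1 (one point beyond the 3σ limits) is satisfied at point 9.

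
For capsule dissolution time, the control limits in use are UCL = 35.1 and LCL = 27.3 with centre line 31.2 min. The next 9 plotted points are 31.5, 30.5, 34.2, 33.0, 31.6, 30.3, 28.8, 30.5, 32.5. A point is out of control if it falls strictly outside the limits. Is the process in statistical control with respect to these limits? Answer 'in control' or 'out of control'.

in control

All 9 points lie within [27.3, 35.1].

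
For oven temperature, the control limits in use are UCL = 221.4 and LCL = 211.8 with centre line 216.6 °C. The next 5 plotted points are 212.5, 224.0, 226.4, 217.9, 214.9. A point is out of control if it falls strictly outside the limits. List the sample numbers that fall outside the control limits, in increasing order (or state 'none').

Compare each point to [211.8, 221.4]: sample 2 = 224.0 > UCL; sample 3 = 226.4 > UCL.

2, 3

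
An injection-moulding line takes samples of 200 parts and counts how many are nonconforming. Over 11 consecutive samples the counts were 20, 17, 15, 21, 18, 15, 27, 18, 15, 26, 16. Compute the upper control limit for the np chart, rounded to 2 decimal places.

p̄ = Σdᵢ / (k·n) = 208 / (11 × 200) = 0.09455
UCL = np̄ + 3·√(np̄(1−p̄)) = 18.9091 + 3 × √(18.9091×0.90545) = 18.9091 + 3 × 4.1378 = 31.3225

31.32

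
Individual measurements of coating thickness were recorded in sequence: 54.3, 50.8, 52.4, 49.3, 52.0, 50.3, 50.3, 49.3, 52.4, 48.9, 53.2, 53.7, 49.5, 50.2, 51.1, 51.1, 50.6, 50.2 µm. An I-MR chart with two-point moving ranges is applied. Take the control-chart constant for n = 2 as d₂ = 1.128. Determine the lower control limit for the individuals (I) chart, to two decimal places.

46.13

X̄ = (54.3 + 50.8 + 52.4 + 49.3 + 52.0 + 50.3 + 50.3 + 49.3 + 52.4 + 48.9 + 53.2 + 53.7 + 49.5 + 50.2 + 51.1 + 51.1 + 50.6 + 50.2) / 18 = 51.0889
Moving ranges: 3.5, 1.6, 3.1, 2.7, 1.7, 0.0, 1.0, 3.1, 3.5, 4.3, 0.5, 4.2, 0.7, 0.9, 0.0, 0.5, 0.4; M̄R̄ = 31.7000 / 17 = 1.8647
LCL = X̄ − 3·M̄R̄/d₂ = 51.0889 − 3 × 1.8647 / 1.128 = 46.1296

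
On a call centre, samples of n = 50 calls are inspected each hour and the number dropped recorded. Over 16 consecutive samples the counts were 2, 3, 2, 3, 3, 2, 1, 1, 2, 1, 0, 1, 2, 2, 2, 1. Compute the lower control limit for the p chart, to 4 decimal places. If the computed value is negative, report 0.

p̄ = Σdᵢ / (k·n) = 28 / (16 × 50) = 0.03500
LCL = p̄ − 3·√(p̄(1−p̄)/n) = 0.03500 − 3 × 0.02599 = -0.04297 → 0 (negative, so LCL = 0)

0.0000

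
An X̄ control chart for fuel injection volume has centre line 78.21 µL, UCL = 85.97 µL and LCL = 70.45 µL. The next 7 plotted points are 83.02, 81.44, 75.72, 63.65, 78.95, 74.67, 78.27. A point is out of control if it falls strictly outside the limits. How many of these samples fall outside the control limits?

Compare each point to [70.45, 85.97]: sample 4 = 63.65 < LCL.

1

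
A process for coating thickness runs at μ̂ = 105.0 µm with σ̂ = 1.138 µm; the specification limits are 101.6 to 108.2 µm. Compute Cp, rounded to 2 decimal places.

Cp = (USL − LSL) / (6σ̂) = (108.2 − 101.6) / (6 × 1.138) = 6.6000 / 6.8280 = 0.9666

0.97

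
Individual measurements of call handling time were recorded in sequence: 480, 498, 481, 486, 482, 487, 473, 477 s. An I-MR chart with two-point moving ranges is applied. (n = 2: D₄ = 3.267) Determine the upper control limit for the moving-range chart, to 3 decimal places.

31.270

Moving ranges: 18, 17, 5, 4, 5, 14, 4; M̄R̄ = 67.0000 / 7 = 9.5714
UCL_MR = D₄·M̄R̄ = 3.267 × 9.5714 = 31.2699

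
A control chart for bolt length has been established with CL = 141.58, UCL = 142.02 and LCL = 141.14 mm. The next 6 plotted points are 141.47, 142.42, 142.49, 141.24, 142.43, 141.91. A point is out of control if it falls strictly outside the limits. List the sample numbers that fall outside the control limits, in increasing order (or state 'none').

2, 3, 5

Compare each point to [141.14, 142.02]: sample 2 = 142.42 > UCL; sample 3 = 142.49 > UCL; sample 5 = 142.43 > UCL.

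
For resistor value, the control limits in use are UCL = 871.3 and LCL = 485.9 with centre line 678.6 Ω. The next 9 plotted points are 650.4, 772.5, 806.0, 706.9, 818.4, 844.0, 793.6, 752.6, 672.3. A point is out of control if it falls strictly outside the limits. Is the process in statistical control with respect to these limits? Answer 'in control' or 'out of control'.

All 9 points lie within [485.9, 871.3].

in control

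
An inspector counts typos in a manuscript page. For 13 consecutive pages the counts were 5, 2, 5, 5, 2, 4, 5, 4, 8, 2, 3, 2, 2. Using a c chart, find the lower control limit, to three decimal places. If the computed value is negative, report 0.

0.000

c̄ = (5 + 2 + 5 + 5 + 2 + 4 + 5 + 4 + 8 + 2 + 3 + 2 + 2) / 13 = 49 / 13 = 3.7692
LCL = c̄ − 3√c̄ = 3.7692 − 3 × 1.9415 = -2.0551 → 0 (cannot be negative)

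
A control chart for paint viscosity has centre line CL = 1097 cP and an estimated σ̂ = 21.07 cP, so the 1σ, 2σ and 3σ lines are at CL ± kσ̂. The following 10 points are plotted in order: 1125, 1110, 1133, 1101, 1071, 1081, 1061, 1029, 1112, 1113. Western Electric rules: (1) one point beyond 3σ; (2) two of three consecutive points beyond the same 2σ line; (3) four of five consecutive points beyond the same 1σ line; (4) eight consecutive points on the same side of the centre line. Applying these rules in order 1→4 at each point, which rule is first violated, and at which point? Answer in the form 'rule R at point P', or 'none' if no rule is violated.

rule 1 at point 8

Zone of each point (C = within 1σ̂, B = 1σ̂–2σ̂, A = 2σ̂–3σ̂, * = beyond 3σ̂; sign = side of CL): 1:+B, 2:+C, 3:+B, 4:+C, 5:-B, 6:-C, 7:-B, 8:-*, 9:+C, 10:+C
Rule 1 (one point beyond the 3σ limits) is satisfied at point 8.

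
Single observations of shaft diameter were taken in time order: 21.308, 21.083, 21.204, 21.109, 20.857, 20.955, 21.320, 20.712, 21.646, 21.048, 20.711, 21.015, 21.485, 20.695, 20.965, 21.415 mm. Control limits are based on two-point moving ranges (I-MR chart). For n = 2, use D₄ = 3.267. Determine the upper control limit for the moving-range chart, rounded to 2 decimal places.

1.29

Moving ranges: 0.225, 0.121, 0.095, 0.252, 0.098, 0.365, 0.608, 0.934, 0.598, 0.337, 0.304, 0.470, 0.790, 0.270, 0.450; M̄R̄ = 5.9170 / 15 = 0.3945
UCL_MR = D₄·M̄R̄ = 3.267 × 0.3945 = 1.2887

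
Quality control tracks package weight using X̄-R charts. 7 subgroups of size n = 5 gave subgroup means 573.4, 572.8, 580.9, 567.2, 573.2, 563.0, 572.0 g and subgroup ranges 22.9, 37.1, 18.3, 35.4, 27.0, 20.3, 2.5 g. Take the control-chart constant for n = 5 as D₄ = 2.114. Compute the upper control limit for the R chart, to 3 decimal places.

R̄ = (22.9 + 37.1 + 18.3 + 35.4 + 27.0 + 20.3 + 2.5) / 7 = 163.5000 / 7 = 23.3571
UCL_R = D₄·R̄ = 2.114 × 23.3571 = 49.3770

49.377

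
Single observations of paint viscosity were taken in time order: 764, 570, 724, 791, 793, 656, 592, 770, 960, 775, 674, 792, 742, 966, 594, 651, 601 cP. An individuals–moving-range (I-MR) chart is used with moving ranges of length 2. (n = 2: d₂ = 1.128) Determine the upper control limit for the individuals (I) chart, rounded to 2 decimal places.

1086.51

X̄ = (764 + 570 + 724 + 791 + 793 + 656 + 592 + 770 + 960 + 775 + 674 + 792 + 742 + 966 + 594 + 651 + 601) / 17 = 730.2941
Moving ranges: 194, 154, 67, 2, 137, 64, 178, 190, 185, 101, 118, 50, 224, 372, 57, 50; M̄R̄ = 2143.0000 / 16 = 133.9375
UCL = X̄ + 3·M̄R̄/d₂ = 730.2941 + 3 × 133.9375 / 1.128 = 1086.5109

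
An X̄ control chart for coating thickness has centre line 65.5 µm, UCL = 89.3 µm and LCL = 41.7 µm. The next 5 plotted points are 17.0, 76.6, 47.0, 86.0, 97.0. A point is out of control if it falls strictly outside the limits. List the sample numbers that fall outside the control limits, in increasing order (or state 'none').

1, 5

Compare each point to [41.7, 89.3]: sample 1 = 17.0 < LCL; sample 5 = 97.0 > UCL.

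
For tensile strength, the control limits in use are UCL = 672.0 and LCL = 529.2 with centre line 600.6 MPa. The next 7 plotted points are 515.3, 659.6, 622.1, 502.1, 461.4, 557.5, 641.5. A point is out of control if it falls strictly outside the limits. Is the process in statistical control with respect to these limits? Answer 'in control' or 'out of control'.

out of control

Compare each point to [529.2, 672.0]: sample 1 = 515.3 < LCL; sample 4 = 502.1 < LCL; sample 5 = 461.4 < LCL.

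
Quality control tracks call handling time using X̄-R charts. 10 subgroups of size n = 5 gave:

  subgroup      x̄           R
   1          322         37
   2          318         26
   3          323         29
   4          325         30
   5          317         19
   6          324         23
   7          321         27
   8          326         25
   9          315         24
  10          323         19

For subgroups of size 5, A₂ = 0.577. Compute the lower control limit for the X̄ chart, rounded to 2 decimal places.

X̄̄ = (322 + 318 + 323 + 325 + 317 + 324 + 321 + 326 + 315 + 323) / 10 = 3214.0000 / 10 = 321.4000
R̄ = (37 + 26 + 29 + 30 + 19 + 23 + 27 + 25 + 24 + 19) / 10 = 259.0000 / 10 = 25.9000
LCL = X̄̄ − A₂·R̄ = 321.4000 − 0.577 × 25.9000 = 306.4557

306.46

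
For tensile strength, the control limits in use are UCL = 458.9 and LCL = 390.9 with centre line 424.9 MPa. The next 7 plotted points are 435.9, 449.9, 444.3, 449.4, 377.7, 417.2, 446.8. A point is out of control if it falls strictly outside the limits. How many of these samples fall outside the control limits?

1

Compare each point to [390.9, 458.9]: sample 5 = 377.7 < LCL.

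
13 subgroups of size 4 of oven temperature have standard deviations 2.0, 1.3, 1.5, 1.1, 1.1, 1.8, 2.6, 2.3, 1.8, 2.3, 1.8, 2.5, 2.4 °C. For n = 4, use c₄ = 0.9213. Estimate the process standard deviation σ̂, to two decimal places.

s̄ = (2.0 + 1.3 + 1.5 + 1.1 + 1.1 + 1.8 + 2.6 + 2.3 + 1.8 + 2.3 + 1.8 + 2.5 + 2.4) / 13 = 1.8846
σ̂ = s̄ / c₄ = 1.8846 / 0.9213 = 2.0456

2.05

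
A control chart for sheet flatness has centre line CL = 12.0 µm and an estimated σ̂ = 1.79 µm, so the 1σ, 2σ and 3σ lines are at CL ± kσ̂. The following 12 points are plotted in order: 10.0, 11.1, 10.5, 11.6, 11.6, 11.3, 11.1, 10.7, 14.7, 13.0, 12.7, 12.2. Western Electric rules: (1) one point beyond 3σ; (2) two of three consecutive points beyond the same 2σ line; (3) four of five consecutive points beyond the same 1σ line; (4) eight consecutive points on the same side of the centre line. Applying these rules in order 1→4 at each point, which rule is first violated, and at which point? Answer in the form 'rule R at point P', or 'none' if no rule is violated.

rule 4 at point 8

Zone of each point (C = within 1σ̂, B = 1σ̂–2σ̂, A = 2σ̂–3σ̂, * = beyond 3σ̂; sign = side of CL): 1:-B, 2:-C, 3:-C, 4:-C, 5:-C, 6:-C, 7:-C, 8:-C, 9:+B, 10:+C, 11:+C, 12:+C
Rule 4 (eight consecutive points on the same side of the centre line) is satisfied at point 8.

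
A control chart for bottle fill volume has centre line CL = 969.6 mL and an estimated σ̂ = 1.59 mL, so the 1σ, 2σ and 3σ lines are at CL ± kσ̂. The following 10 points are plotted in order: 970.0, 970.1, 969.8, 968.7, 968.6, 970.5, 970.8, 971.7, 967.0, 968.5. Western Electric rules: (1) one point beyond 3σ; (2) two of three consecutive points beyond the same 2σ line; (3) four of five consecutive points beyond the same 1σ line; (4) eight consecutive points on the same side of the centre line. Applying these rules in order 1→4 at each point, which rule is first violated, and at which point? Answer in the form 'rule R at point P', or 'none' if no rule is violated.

Zone of each point (C = within 1σ̂, B = 1σ̂–2σ̂, A = 2σ̂–3σ̂, * = beyond 3σ̂; sign = side of CL): 1:+C, 2:+C, 3:+C, 4:-C, 5:-C, 6:+C, 7:+C, 8:+B, 9:-B, 10:-C
No rule fires across all 10 points.

none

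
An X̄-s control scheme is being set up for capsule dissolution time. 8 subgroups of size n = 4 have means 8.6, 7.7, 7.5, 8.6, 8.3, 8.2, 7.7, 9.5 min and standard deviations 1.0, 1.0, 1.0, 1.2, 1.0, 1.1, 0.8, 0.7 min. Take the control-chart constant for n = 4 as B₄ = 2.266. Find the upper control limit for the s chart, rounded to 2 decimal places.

2.21

s̄ = (1.0 + 1.0 + 1.0 + 1.2 + 1.0 + 1.1 + 0.8 + 0.7) / 8 = 0.9750
UCL_s = B₄·s̄ = 2.266 × 0.9750 = 2.2094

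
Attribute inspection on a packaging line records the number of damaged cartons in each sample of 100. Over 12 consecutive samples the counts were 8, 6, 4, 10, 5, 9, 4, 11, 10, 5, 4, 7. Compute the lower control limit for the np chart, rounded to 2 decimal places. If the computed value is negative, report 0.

p̄ = Σdᵢ / (k·n) = 83 / (12 × 100) = 0.06917
LCL = np̄ − 3·√(np̄(1−p̄)) = 6.9167 − 3 × 2.5374 = -0.6955 → 0 (negative, so LCL = 0)

0.00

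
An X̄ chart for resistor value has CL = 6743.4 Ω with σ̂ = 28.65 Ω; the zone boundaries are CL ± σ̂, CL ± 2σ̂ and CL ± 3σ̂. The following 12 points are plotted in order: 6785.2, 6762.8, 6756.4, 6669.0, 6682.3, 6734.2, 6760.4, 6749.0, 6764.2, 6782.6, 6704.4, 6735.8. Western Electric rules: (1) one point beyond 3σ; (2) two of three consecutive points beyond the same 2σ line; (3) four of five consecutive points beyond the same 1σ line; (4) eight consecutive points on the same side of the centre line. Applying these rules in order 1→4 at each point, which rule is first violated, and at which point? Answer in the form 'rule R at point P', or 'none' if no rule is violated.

rule 2 at point 5

Zone of each point (C = within 1σ̂, B = 1σ̂–2σ̂, A = 2σ̂–3σ̂, * = beyond 3σ̂; sign = side of CL): 1:+B, 2:+C, 3:+C, 4:-A, 5:-A, 6:-C, 7:+C, 8:+C, 9:+C, 10:+B, 11:-B, 12:-C
Rule 2 (two of three consecutive points beyond the same 2σ limit) is satisfied at point 5.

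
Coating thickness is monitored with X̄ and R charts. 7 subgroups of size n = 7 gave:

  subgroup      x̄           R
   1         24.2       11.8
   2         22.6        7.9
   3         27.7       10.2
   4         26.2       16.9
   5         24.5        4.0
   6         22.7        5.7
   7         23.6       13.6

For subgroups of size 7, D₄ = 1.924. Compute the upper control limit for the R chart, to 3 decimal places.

19.267

R̄ = (11.8 + 7.9 + 10.2 + 16.9 + 4.0 + 5.7 + 13.6) / 7 = 70.1000 / 7 = 10.0143
UCL_R = D₄·R̄ = 1.924 × 10.0143 = 19.2675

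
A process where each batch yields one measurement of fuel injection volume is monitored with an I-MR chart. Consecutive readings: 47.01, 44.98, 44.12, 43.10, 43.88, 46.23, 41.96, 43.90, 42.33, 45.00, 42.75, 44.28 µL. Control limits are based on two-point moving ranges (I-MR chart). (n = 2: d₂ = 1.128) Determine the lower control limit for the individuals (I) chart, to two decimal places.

X̄ = (47.01 + 44.98 + 44.12 + 43.10 + 43.88 + 46.23 + 41.96 + 43.90 + 42.33 + 45.00 + 42.75 + 44.28) / 12 = 44.1283
Moving ranges: 2.03, 0.86, 1.02, 0.78, 2.35, 4.27, 1.94, 1.57, 2.67, 2.25, 1.53; M̄R̄ = 21.2700 / 11 = 1.9336
LCL = X̄ − 3·M̄R̄/d₂ = 44.1283 − 3 × 1.9336 / 1.128 = 38.9857

38.99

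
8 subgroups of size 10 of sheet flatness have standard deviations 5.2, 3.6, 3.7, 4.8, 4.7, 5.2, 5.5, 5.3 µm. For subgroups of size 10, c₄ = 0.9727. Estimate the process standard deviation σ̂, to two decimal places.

4.88

s̄ = (5.2 + 3.6 + 3.7 + 4.8 + 4.7 + 5.2 + 5.5 + 5.3) / 8 = 4.7500
σ̂ = s̄ / c₄ = 4.7500 / 0.9727 = 4.8833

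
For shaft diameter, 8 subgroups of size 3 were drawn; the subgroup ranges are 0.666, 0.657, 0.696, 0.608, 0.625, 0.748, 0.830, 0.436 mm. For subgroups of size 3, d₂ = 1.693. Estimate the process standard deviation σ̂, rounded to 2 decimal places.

0.39

R̄ = (0.666 + 0.657 + 0.696 + 0.608 + 0.625 + 0.748 + 0.830 + 0.436) / 8 = 0.6583
σ̂ = R̄ / d₂ = 0.6583 / 1.693 = 0.3888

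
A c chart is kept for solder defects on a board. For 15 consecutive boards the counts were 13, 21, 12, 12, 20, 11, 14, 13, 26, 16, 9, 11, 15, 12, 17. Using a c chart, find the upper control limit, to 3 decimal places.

c̄ = (13 + 21 + 12 + 12 + 20 + 11 + 14 + 13 + 26 + 16 + 9 + 11 + 15 + 12 + 17) / 15 = 222 / 15 = 14.8000
UCL = c̄ + 3√c̄ = 14.8000 + 3 × √14.8000 = 14.8000 + 3 × 3.8471 = 26.3412

26.341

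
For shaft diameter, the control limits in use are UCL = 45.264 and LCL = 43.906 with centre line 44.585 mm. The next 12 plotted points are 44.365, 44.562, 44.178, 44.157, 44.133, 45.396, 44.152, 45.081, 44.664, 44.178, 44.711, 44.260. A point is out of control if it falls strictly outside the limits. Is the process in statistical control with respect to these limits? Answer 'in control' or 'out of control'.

out of control

Compare each point to [43.906, 45.264]: sample 6 = 45.396 > UCL.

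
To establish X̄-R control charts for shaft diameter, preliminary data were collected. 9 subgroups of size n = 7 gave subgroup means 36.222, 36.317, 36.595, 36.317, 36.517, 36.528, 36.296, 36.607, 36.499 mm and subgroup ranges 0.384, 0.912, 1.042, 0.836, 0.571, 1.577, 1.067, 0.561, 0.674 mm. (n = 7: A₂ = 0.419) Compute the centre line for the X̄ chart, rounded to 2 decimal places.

36.43

X̄̄ = (36.222 + 36.317 + 36.595 + 36.317 + 36.517 + 36.528 + 36.296 + 36.607 + 36.499) / 9 = 327.8980 / 9 = 36.4331
CL = X̄̄ = 36.4331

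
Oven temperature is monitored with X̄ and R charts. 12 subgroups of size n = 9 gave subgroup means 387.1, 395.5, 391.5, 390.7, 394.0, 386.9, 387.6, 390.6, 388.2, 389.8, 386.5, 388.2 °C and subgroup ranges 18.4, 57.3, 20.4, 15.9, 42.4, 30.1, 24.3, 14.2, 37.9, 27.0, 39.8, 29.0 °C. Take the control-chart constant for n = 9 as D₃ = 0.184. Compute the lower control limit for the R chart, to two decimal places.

R̄ = (18.4 + 57.3 + 20.4 + 15.9 + 42.4 + 30.1 + 24.3 + 14.2 + 37.9 + 27.0 + 39.8 + 29.0) / 12 = 356.7000 / 12 = 29.7250
LCL_R = D₃·R̄ = 0.184 × 29.7250 = 5.4694

5.47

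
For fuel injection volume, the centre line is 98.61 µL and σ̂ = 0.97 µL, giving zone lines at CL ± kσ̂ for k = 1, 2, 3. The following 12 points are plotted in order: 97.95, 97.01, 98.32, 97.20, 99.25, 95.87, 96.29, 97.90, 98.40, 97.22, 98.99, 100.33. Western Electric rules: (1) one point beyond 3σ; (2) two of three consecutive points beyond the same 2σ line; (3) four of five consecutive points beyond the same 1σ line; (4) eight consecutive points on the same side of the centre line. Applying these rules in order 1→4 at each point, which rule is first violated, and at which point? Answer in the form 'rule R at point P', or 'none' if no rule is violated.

rule 2 at point 7

Zone of each point (C = within 1σ̂, B = 1σ̂–2σ̂, A = 2σ̂–3σ̂, * = beyond 3σ̂; sign = side of CL): 1:-C, 2:-B, 3:-C, 4:-B, 5:+C, 6:-A, 7:-A, 8:-C, 9:-C, 10:-B, 11:+C, 12:+B
Rule 2 (two of three consecutive points beyond the same 2σ limit) is satisfied at point 7.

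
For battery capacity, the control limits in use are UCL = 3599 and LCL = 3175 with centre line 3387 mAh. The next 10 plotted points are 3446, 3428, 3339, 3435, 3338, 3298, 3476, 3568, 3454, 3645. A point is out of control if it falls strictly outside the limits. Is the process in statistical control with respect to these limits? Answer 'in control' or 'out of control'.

Compare each point to [3175, 3599]: sample 10 = 3645 > UCL.

out of control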